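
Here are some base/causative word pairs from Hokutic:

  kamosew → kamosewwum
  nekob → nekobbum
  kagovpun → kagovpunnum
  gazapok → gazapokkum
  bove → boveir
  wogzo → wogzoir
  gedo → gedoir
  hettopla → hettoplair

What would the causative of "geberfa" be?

geberfair

"geberfa" ends in a vowel. The stems ending in a vowel (bove → boveir, wogzo → wogzoir, gedo → gedoir) add -ir.
So geberfa → geberfair.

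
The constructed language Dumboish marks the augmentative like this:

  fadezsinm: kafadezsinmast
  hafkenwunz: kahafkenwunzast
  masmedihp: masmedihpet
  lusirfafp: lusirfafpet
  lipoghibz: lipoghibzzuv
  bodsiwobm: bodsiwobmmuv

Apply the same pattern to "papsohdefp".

papsohdefpet

hafkenwunz and lipoghibz both end in -z yet inflect differently (kahafkenwunzast, lipoghibzzuv), so the final letter is not what conditions the rule; the second-to-last letter is.
"papsohdefp" has second-to-last letter 'f'. The one such stem in the data (lusirfafp → lusirfafpet) adds -et, so the same rule applies.
So papsohdefp → papsohdefpet.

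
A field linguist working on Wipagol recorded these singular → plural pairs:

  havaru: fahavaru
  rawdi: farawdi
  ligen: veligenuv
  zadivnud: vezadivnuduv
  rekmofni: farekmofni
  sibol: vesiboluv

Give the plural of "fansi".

fafansi

"fansi" ends in a vowel. The stems ending in a vowel (rawdi → farawdi, rekmofni → farekmofni, havaru → fahavaru) add the prefix fa-.
The other pattern: stems ending in a consonant add ve- … -uv around the stem.
So fansi → fafansi.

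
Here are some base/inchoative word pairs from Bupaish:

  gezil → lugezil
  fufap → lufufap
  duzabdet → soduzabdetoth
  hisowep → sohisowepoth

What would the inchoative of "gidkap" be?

"gidkap" has 2 vowels. The stems with 2 vowels (gezil → lugezil, fufap → lufufap) add the prefix lu-.
The other pattern: stems with 3 vowels add so- … -oth around the stem.
So gidkap → lugidkap.

lugidkap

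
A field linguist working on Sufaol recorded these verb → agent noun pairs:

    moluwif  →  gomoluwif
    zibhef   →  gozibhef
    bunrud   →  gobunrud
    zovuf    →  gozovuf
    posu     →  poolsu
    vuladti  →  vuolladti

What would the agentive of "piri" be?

piolri

bunrud and posu both have last vowel 'u' yet inflect differently (gobunrud, poolsu), so the last vowel is not what conditions the rule; whether the stem ends in a vowel or a consonant is.
"piri" ends in a vowel. The stems ending in a vowel (posu → poolsu, vuladti → vuolladti) insert -ol- after the first vowel.
The other pattern: stems ending in a consonant add the prefix go-.
So piri → piolri.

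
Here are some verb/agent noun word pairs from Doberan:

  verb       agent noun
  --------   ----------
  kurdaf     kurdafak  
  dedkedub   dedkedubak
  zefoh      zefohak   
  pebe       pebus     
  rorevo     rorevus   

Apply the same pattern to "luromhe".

luromhus

zefoh and rorevo both have last vowel 'o' yet inflect differently (zefohak, rorevus), so the last vowel is not what conditions the rule; whether the stem ends in a vowel or a consonant is.
"luromhe" ends in a vowel. The stems ending in a vowel (pebe → pebus, rorevo → rorevus) drop the final letter and add -us.
The other pattern: stems ending in a consonant add -ak.
So luromhe → luromhus.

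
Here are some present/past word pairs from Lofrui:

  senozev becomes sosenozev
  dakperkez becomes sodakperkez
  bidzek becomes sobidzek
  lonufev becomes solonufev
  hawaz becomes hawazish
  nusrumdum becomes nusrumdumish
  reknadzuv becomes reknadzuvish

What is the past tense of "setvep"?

sosetvep

dakperkez and hawaz both end in -z yet inflect differently (sodakperkez, hawazish), so the final letter is not what conditions the rule; the last vowel is.
"setvep" has last vowel 'e'. The stems whose last vowel is 'e' (senozev → sosenozev, dakperkez → sodakperkez, bidzek → sobidzek) add the prefix so-.
So setvep → sosetvep.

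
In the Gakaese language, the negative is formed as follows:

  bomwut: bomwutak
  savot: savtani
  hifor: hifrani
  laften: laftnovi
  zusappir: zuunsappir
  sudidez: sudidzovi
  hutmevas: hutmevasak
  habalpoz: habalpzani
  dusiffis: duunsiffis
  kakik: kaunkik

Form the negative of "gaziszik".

dusiffis and hutmevas both end in -s yet inflect differently (duunsiffis, hutmevasak), so the final letter is not what conditions the rule; the last vowel is.
"gaziszik" has last vowel 'i'. The stems whose last vowel is 'i' (dusiffis → duunsiffis, kakik → kaunkik, zusappir → zuunsappir) insert -un- after the first vowel.
The other patterns: stems whose last vowel is 'a' or 'u' add -ak; stems whose last vowel is 'o' delete the last vowel and add -ani; stems whose last vowel is 'e' delete the last vowel and add -ovi.
So gaziszik → gaunziszik.

gaunziszik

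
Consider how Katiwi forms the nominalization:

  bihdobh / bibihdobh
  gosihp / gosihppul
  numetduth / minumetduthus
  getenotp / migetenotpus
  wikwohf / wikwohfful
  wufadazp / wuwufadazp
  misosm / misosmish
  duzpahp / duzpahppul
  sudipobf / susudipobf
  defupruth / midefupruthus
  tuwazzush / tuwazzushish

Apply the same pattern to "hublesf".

hublesfish

tuwazzush and defupruth both end in -h yet inflect differently (tuwazzushish, midefupruthus), so the final letter is not what conditions the rule; the second-to-last letter is.
"hublesf" has second-to-last letter 's'. The stems whose second-to-last letter is 's' (tuwazzush → tuwazzushish, misosm → misosmish) add -ish.
So hublesf → hublesfish.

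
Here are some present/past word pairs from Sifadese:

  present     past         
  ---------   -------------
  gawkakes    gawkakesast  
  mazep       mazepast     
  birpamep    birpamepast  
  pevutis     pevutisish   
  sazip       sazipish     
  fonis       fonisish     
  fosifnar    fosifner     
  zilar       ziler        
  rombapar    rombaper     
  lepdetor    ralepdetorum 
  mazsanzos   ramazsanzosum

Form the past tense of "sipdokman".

sipdokmen

gawkakes and pevutis both end in -s yet inflect differently (gawkakesast, pevutisish), so the final letter is not what conditions the rule; the last vowel is.
"sipdokman" has last vowel 'a'. The stems whose last vowel is 'a' (fosifnar → fosifner, zilar → ziler, rombapar → rombaper) change the last vowel to 'e'.
The other patterns: stems whose last vowel is 'e' add -ast; stems whose last vowel is 'i' add -ish; stems whose last vowel is 'o' add ra- … -um around the stem.
So sipdokman → sipdokmen.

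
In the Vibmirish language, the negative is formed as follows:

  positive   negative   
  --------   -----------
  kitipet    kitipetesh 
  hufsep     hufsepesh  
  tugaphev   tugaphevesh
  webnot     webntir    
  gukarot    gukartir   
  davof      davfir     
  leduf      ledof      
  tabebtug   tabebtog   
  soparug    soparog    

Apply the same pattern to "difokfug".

kitipet and webnot both end in -t yet inflect differently (kitipetesh, webntir), so the final letter is not what conditions the rule; the last vowel is.
"difokfug" has last vowel 'u'. The stems whose last vowel is 'u' (leduf → ledof, tabebtug → tabebtog, soparug → soparog) change the last vowel to 'o'.
So difokfug → difokfog.

difokfog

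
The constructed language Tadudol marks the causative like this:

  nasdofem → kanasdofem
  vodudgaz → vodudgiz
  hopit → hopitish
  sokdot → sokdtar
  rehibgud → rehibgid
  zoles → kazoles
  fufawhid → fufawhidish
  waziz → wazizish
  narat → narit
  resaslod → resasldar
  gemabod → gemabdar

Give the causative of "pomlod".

pomldar

sokdot and hopit both end in -t yet inflect differently (sokdtar, hopitish), so the final letter is not what conditions the rule; the last vowel is.
"pomlod" has last vowel 'o'. The stems whose last vowel is 'o' (resaslod → resasldar, gemabod → gemabdar, sokdot → sokdtar) delete the last vowel and add -ar.
The other patterns: stems whose last vowel is 'i' add -ish; stems whose last vowel is 'e' add the prefix ka-; stems whose last vowel is 'a' or 'u' change the last vowel to 'i'.
So pomlod → pomldar.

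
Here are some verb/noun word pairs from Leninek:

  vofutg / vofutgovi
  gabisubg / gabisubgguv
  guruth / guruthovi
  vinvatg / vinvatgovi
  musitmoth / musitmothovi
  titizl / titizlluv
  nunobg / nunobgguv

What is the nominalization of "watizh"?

"watizh" has second-to-last letter 'z'. The one such stem in the data (titizl → titizlluv) doubles the final consonant and adds -uv (as do nunobg, gabisubg), so the same rule applies.
The other pattern: stems whose second-to-last letter is 't' add -ovi.
So watizh → watizhhuv.

watizhhuv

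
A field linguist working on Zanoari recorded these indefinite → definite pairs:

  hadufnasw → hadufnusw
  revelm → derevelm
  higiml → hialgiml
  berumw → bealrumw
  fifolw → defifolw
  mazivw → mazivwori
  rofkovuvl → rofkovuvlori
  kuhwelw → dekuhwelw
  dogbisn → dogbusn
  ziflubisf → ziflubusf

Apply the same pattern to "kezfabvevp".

kezfabvevpori

"kezfabvevp" has second-to-last letter 'v'. The stems whose second-to-last letter is 'v' (rofkovuvl → rofkovuvlori, mazivw → mazivwori) add -ori.
The other patterns: stems whose second-to-last letter is 'l' add the prefix de-; stems whose second-to-last letter is 's' change the last vowel to 'u'; stems whose second-to-last letter is 'm' insert -al- after the first vowel.
So kezfabvevp → kezfabvevpori.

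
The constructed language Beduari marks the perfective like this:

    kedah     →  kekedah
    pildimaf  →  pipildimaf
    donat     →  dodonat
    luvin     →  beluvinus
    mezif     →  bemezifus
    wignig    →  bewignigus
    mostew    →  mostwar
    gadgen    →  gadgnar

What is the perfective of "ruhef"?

pildimaf and mezif both end in -f yet inflect differently (pipildimaf, bemezifus), so the final letter is not what conditions the rule; the last vowel is.
"ruhef" has last vowel 'e'. The stems whose last vowel is 'e' (mostew → mostwar, gadgen → gadgnar) delete the last vowel and add -ar.
The other patterns: stems whose last vowel is 'a' repeat the first consonant+vowel as a prefix; stems whose last vowel is 'i' add be- … -us around the stem.
So ruhef → ruhfar.

ruhfar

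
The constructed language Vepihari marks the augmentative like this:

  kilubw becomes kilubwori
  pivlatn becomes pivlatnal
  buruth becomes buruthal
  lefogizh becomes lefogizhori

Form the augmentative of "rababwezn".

rababweznori

buruth and lefogizh both end in -h yet inflect differently (buruthal, lefogizhori), so the final letter is not what conditions the rule; the second-to-last letter is.
"rababwezn" has second-to-last letter 'z'. The one such stem in the data (lefogizh → lefogizhori) adds -ori, so the same rule applies.
So rababwezn → rababweznori.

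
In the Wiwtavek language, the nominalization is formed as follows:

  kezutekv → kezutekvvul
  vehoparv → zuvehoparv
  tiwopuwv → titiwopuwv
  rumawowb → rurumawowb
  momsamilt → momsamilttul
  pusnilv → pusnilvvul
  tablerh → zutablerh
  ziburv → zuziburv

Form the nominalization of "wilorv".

zuwilorv

vehoparv and tiwopuwv both end in -v yet inflect differently (zuvehoparv, titiwopuwv), so the final letter is not what conditions the rule; the second-to-last letter is.
"wilorv" has second-to-last letter 'r'. The stems whose second-to-last letter is 'r' (vehoparv → zuvehoparv, tablerh → zutablerh, ziburv → zuziburv) add the prefix zu-.
The other patterns: stems whose second-to-last letter is 'w' repeat the first consonant+vowel as a prefix; stems whose second-to-last letter is 'k' or 'l' double the final consonant and add -ul.
So wilorv → zuwilorv.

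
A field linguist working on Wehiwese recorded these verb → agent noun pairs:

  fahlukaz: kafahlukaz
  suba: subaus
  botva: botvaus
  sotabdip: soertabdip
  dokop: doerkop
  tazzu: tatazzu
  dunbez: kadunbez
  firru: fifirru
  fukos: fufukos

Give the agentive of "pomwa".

pomwaus

fahlukaz and suba both have last vowel 'a' yet inflect differently (kafahlukaz, subaus), so the last vowel is not what conditions the rule; the final letter is.
"pomwa" ends in -a. The stems ending in -a (suba → subaus, botva → botvaus) add -us.
The other patterns: stems ending in -z add the prefix ka-; stems ending in -s or -u repeat the first consonant+vowel as a prefix; stems ending in -p insert -er- after the first vowel.
So pomwa → pomwaus.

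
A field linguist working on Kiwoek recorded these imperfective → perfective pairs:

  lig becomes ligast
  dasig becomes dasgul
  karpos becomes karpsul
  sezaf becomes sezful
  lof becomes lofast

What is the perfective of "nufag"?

"nufag" has 2 vowels. The stems with 2 vowels (sezaf → sezful, dasig → dasgul, karpos → karpsul) delete the last vowel and add -ul.
The other pattern: stems with 1 vowel add -ast.
So nufag → nufgul.

nufgul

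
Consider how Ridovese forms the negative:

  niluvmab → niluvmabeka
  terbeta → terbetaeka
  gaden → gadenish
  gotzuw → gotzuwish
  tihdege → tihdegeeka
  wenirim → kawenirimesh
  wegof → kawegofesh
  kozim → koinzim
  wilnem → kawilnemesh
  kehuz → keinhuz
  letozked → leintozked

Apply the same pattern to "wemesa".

wilnem and kozim both end in -m yet inflect differently (kawilnemesh, koinzim), so the final letter is not what conditions the rule; the first letter is.
"wemesa" begins with w-. The stems beginning with w- (wilnem → kawilnemesh, wegof → kawegofesh, wenirim → kawenirimesh) add ka- … -esh around the stem.
The other patterns: stems beginning with g- add -ish; stems beginning with k- or l- insert -in- after the first vowel; stems beginning with n- or t- add -eka.
So wemesa → kawemesaesh.

kawemesaesh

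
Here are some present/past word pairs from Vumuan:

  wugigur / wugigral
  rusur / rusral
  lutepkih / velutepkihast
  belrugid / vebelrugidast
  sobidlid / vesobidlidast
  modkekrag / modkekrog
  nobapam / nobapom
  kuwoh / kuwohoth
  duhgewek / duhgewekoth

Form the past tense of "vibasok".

vibasokoth

"vibasok" has last vowel 'o'. The one such stem in the data (kuwoh → kuwohoth) adds -oth, so the same rule applies.
So vibasok → vibasokoth.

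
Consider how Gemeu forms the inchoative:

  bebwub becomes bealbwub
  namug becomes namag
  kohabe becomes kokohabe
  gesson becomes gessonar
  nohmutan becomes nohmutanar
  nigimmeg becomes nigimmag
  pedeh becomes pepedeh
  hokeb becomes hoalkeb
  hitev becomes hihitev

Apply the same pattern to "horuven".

horuvenar

hokeb and nigimmeg both have last vowel 'e' yet inflect differently (hoalkeb, nigimmag), so the last vowel is not what conditions the rule; the final letter is.
"horuven" ends in -n. The stems ending in -n (gesson → gessonar, nohmutan → nohmutanar) add -ar.
So horuven → horuvenar.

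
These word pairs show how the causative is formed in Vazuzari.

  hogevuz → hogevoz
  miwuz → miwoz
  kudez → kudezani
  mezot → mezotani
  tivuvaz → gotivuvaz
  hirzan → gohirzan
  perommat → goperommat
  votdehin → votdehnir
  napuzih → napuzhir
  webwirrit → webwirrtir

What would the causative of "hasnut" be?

hasnot

"hasnut" has last vowel 'u'. The stems whose last vowel is 'u' (hogevuz → hogevoz, miwuz → miwoz) change the last vowel to 'o'.
So hasnut → hasnot.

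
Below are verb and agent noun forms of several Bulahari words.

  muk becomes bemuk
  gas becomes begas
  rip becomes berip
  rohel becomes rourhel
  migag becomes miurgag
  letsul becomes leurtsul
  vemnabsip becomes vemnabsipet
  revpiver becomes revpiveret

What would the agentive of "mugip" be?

muurgip

rip and vemnabsip both end in -p yet inflect differently (berip, vemnabsipet), so the final letter is not what conditions the rule; the number of vowels is.
"mugip" has 2 vowels. The stems with 2 vowels (rohel → rourhel, migag → miurgag, letsul → leurtsul) insert -ur- after the first vowel.
The other patterns: stems with 1 vowel add the prefix be-; stems with 3 vowels add -et.
So mugip → muurgip.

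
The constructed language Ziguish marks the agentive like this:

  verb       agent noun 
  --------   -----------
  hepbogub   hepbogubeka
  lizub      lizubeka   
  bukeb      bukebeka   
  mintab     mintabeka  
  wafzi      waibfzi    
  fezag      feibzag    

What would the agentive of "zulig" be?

mintab and fezag both have last vowel 'a' yet inflect differently (mintabeka, feibzag), so the last vowel is not what conditions the rule; the final letter is.
"zulig" ends in -g. The one such stem in the data (fezag → feibzag) inserts -ib- after the first vowel (as does wafzi), so the same rule applies.
So zulig → zuiblig.

zuiblig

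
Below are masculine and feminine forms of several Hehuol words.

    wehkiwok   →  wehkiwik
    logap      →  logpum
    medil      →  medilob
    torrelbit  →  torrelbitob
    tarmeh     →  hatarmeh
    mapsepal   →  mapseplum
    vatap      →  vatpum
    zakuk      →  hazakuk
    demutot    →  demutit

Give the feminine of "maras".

mapsepal and medil both end in -l yet inflect differently (mapseplum, medilob), so the final letter is not what conditions the rule; the last vowel is.
"maras" has last vowel 'a'. The stems whose last vowel is 'a' (logap → logpum, mapsepal → mapseplum, vatap → vatpum) delete the last vowel and add -um.
The other patterns: stems whose last vowel is 'o' change the last vowel to 'i'; stems whose last vowel is 'i' add -ob; stems whose last vowel is 'e' or 'u' add the prefix ha-.
So maras → marsum.

marsum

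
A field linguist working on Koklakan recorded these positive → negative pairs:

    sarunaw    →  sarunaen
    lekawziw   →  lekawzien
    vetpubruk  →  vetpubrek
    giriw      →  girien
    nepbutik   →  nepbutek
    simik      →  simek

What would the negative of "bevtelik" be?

giriw and simik both have last vowel 'i' yet inflect differently (girien, simek), so the last vowel is not what conditions the rule; the final letter is.
"bevtelik" ends in -k. The stems ending in -k (vetpubruk → vetpubrek, simik → simek, nepbutik → nepbutek) change the last vowel to 'e'.
The other pattern: stems ending in -w drop the final letter and add -en.
So bevtelik → bevtelek.

bevtelek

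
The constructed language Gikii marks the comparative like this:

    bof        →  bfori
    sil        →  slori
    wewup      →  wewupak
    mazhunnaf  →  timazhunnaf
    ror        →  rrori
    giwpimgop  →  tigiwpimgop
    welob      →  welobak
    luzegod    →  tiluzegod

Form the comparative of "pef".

pfori

bof and mazhunnaf both end in -f yet inflect differently (bfori, timazhunnaf), so the final letter is not what conditions the rule; the number of vowels is.
"pef" has 1 vowel. The stems with 1 vowel (sil → slori, bof → bfori, ror → rrori) delete the last vowel and add -ori.
So pef → pfori.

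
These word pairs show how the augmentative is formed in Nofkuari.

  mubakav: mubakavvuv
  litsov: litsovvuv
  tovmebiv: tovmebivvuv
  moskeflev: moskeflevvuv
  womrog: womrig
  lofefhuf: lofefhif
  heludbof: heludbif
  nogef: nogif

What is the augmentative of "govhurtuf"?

govhurtif

litsov and womrog both have last vowel 'o' yet inflect differently (litsovvuv, womrig), so the last vowel is not what conditions the rule; the final letter is.
"govhurtuf" ends in -f. The stems ending in -f (lofefhuf → lofefhif, heludbof → heludbif, nogef → nogif) change the last vowel to 'i'.
So govhurtuf → govhurtif.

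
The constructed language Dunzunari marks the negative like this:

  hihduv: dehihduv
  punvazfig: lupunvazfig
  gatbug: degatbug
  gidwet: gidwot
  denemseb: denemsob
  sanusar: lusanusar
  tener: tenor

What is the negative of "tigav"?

lutigav

gatbug and punvazfig both end in -g yet inflect differently (degatbug, lupunvazfig), so the final letter is not what conditions the rule; the last vowel is.
"tigav" has last vowel 'a'. The one such stem in the data (sanusar → lusanusar) adds the prefix lu-, so the same rule applies.
The other patterns: stems whose last vowel is 'e' change the last vowel to 'o'; stems whose last vowel is 'u' add the prefix de-.
So tigav → lutigav.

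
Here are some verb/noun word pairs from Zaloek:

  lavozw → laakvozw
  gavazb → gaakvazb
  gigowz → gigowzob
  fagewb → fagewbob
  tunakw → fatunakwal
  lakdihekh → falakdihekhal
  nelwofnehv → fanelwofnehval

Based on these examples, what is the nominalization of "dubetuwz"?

gavazb and fagewb both end in -b yet inflect differently (gaakvazb, fagewbob), so the final letter is not what conditions the rule; the second-to-last letter is.
"dubetuwz" has second-to-last letter 'w'. The stems whose second-to-last letter is 'w' (gigowz → gigowzob, fagewb → fagewbob) add -ob.
So dubetuwz → dubetuwzob.

dubetuwzob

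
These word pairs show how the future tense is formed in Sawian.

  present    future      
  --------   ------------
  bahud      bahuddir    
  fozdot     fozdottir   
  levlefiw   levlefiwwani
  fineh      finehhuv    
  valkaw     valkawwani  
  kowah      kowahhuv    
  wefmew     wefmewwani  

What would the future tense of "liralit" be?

"liralit" ends in -t. The one such stem in the data (fozdot → fozdottir) doubles the final consonant and adds -ir (as does bahud), so the same rule applies.
The other patterns: stems ending in -h double the final consonant and add -uv; stems ending in -w double the final consonant and add -ani.
So liralit → liralittir.

liralittir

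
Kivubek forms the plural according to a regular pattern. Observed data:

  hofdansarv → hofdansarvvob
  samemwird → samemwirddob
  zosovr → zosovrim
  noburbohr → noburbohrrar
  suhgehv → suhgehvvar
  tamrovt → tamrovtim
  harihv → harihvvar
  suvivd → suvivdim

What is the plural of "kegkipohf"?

harihv and hofdansarv both end in -v yet inflect differently (harihvvar, hofdansarvvob), so the final letter is not what conditions the rule; the second-to-last letter is.
"kegkipohf" has second-to-last letter 'h'. The stems whose second-to-last letter is 'h' (harihv → harihvvar, suhgehv → suhgehvvar, noburbohr → noburbohrrar) double the final consonant and add -ar.
So kegkipohf → kegkipohffar.

kegkipohffar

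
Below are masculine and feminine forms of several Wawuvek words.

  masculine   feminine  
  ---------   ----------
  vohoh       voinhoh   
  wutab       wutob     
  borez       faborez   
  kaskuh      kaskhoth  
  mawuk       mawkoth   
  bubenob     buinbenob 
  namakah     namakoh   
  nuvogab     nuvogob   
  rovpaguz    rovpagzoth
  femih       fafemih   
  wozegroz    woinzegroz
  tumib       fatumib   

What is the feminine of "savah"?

"savah" has last vowel 'a'. The stems whose last vowel is 'a' (wutab → wutob, nuvogab → nuvogob, namakah → namakoh) change the last vowel to 'o'.
The other patterns: stems whose last vowel is 'e' or 'i' add the prefix fa-; stems whose last vowel is 'u' delete the last vowel and add -oth; stems whose last vowel is 'o' insert -in- after the first vowel.
So savah → savoh.

savoh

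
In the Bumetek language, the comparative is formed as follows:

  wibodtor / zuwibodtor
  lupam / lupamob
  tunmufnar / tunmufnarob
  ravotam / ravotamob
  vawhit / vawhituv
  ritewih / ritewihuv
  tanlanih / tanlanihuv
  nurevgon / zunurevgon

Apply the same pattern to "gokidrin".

gokidrinuv

tunmufnar and wibodtor both end in -r yet inflect differently (tunmufnarob, zuwibodtor), so the final letter is not what conditions the rule; the last vowel is.
"gokidrin" has last vowel 'i'. The stems whose last vowel is 'i' (vawhit → vawhituv, ritewih → ritewihuv, tanlanih → tanlanihuv) add -uv.
The other patterns: stems whose last vowel is 'a' add -ob; stems whose last vowel is 'o' add the prefix zu-.
So gokidrin → gokidrinuv.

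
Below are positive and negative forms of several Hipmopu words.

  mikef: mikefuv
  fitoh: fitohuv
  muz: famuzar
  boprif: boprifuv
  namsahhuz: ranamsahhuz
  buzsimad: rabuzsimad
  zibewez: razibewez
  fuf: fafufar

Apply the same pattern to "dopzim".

fuf and boprif both end in -f yet inflect differently (fafufar, boprifuv), so the final letter is not what conditions the rule; the number of vowels is.
"dopzim" has 2 vowels. The stems with 2 vowels (boprif → boprifuv, fitoh → fitohuv, mikef → mikefuv) add -uv.
So dopzim → dopzimuv.

dopzimuv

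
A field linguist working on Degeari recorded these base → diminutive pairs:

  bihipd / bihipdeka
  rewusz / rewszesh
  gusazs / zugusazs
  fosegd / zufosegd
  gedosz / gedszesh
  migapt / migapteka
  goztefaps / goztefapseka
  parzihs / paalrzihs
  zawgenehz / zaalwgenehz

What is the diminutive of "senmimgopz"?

senmimgopzeka

"senmimgopz" has second-to-last letter 'p'. The stems whose second-to-last letter is 'p' (bihipd → bihipdeka, goztefaps → goztefapseka, migapt → migapteka) add -eka.
The other patterns: stems whose second-to-last letter is 's' delete the last vowel and add -esh; stems whose second-to-last letter is 'h' insert -al- after the first vowel; stems whose second-to-last letter is 'g' or 'z' add the prefix zu-.
So senmimgopz → senmimgopzeka.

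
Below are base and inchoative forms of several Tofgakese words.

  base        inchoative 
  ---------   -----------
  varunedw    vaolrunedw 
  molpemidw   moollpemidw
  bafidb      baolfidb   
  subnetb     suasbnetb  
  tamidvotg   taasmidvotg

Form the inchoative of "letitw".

leastitw

bafidb and subnetb both end in -b yet inflect differently (baolfidb, suasbnetb), so the final letter is not what conditions the rule; the second-to-last letter is.
"letitw" has second-to-last letter 't'. The stems whose second-to-last letter is 't' (subnetb → suasbnetb, tamidvotg → taasmidvotg) insert -as- after the first vowel.
So letitw → leastitw.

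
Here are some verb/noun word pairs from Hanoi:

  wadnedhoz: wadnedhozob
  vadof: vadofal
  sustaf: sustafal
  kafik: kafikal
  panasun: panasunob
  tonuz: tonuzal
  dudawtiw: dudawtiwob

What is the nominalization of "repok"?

wadnedhoz and tonuz both end in -z yet inflect differently (wadnedhozob, tonuzal), so the final letter is not what conditions the rule; the number of vowels is.
"repok" has 2 vowels. The stems with 2 vowels (vadof → vadofal, kafik → kafikal, tonuz → tonuzal) add -al.
The other pattern: stems with 3 vowels add -ob.
So repok → repokal.

repokal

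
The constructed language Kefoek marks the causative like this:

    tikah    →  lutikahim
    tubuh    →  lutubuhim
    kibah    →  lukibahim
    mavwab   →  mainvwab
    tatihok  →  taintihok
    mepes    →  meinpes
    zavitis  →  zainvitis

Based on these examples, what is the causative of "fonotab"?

"fonotab" ends in -b. The one such stem in the data (mavwab → mainvwab) inserts -in- after the first vowel (as do tatihok, mepes), so the same rule applies.
So fonotab → foinnotab.

foinnotab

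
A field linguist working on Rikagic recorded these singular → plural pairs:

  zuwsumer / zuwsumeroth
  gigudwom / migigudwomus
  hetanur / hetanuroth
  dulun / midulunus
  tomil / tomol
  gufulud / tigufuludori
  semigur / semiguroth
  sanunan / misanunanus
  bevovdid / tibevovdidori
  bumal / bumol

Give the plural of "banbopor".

banboporoth

"banbopor" ends in -r. The stems ending in -r (zuwsumer → zuwsumeroth, hetanur → hetanuroth, semigur → semiguroth) add -oth.
So banbopor → banboporoth.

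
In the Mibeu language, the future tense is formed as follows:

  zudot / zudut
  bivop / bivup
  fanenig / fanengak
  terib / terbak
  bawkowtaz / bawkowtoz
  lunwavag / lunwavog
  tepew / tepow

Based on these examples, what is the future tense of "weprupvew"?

fanenig and lunwavag both end in -g yet inflect differently (fanengak, lunwavog), so the final letter is not what conditions the rule; the last vowel is.
"weprupvew" has last vowel 'e'. The one such stem in the data (tepew → tepow) changes the last vowel to 'o' (as do bawkowtaz, lunwavag), so the same rule applies.
The other patterns: stems whose last vowel is 'o' change the last vowel to 'u'; stems whose last vowel is 'i' delete the last vowel and add -ak.
So weprupvew → weprupvow.

weprupvow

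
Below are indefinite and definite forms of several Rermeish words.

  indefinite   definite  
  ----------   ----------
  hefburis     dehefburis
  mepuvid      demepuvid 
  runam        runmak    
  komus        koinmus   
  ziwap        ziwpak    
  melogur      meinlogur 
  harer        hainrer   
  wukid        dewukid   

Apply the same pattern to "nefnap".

"nefnap" has last vowel 'a'. The stems whose last vowel is 'a' (runam → runmak, ziwap → ziwpak) delete the last vowel and add -ak.
So nefnap → nefnpak.

nefnpak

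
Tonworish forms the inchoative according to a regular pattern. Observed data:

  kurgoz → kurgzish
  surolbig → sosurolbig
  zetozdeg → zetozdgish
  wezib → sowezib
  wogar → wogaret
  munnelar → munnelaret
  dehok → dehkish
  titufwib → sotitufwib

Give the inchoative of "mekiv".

somekiv

"mekiv" has last vowel 'i'. The stems whose last vowel is 'i' (titufwib → sotitufwib, wezib → sowezib, surolbig → sosurolbig) add the prefix so-.
The other patterns: stems whose last vowel is 'a' add -et; stems whose last vowel is 'e' or 'o' delete the last vowel and add -ish.
So mekiv → somekiv.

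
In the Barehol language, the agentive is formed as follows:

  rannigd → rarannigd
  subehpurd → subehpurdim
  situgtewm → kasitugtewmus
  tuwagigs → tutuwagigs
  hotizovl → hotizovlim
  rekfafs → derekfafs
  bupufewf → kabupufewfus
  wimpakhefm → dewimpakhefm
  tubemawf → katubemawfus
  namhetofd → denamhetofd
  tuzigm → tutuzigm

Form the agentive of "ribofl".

deribofl

"ribofl" has second-to-last letter 'f'. The stems whose second-to-last letter is 'f' (rekfafs → derekfafs, wimpakhefm → dewimpakhefm, namhetofd → denamhetofd) add the prefix de-.
The other patterns: stems whose second-to-last letter is 'g' repeat the first consonant+vowel as a prefix; stems whose second-to-last letter is 'w' add ka- … -us around the stem; stems whose second-to-last letter is 'r' or 'v' add -im.
So ribofl → deribofl.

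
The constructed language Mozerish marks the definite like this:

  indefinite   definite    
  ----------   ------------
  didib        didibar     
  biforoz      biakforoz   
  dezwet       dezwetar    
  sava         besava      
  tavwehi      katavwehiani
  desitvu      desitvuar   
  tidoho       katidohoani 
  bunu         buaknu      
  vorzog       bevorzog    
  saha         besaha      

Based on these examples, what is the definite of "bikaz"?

biakkaz

desitvu and bunu both end in -u yet inflect differently (desitvuar, buaknu), so the final letter is not what conditions the rule; the first letter is.
"bikaz" begins with b-. The stems beginning with b- (biforoz → biakforoz, bunu → buaknu) insert -ak- after the first vowel.
So bikaz → biakkaz.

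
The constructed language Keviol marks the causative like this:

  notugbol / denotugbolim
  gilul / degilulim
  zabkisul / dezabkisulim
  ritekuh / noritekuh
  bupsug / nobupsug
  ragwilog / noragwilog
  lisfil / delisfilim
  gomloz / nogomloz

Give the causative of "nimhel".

denimhelim

zabkisul and bupsug both have last vowel 'u' yet inflect differently (dezabkisulim, nobupsug), so the last vowel is not what conditions the rule; the final letter is.
"nimhel" ends in -l. The stems ending in -l (zabkisul → dezabkisulim, gilul → degilulim, notugbol → denotugbolim) add de- … -im around the stem.
So nimhel → denimhelim.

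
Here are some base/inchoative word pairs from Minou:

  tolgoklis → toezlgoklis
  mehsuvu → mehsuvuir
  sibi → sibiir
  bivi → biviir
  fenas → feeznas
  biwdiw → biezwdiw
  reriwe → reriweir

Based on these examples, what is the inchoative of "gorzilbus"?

sibi and biwdiw both have last vowel 'i' yet inflect differently (sibiir, biezwdiw), so the last vowel is not what conditions the rule; whether the stem ends in a vowel or a consonant is.
"gorzilbus" ends in a consonant. The stems ending in a consonant (fenas → feeznas, biwdiw → biezwdiw, tolgoklis → toezlgoklis) insert -ez- after the first vowel.
So gorzilbus → goezrzilbus.

goezrzilbus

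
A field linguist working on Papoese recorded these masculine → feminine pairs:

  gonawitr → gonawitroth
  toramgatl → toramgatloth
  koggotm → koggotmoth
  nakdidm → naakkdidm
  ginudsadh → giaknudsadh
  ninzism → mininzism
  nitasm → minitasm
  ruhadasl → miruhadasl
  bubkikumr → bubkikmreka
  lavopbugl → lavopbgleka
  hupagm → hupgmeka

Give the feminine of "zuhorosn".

koggotm and nakdidm both end in -m yet inflect differently (koggotmoth, naakkdidm), so the final letter is not what conditions the rule; the second-to-last letter is.
"zuhorosn" has second-to-last letter 's'. The stems whose second-to-last letter is 's' (ninzism → mininzism, nitasm → minitasm, ruhadasl → miruhadasl) add the prefix mi-.
The other patterns: stems whose second-to-last letter is 't' add -oth; stems whose second-to-last letter is 'd' insert -ak- after the first vowel; stems whose second-to-last letter is 'g' or 'm' delete the last vowel and add -eka.
So zuhorosn → mizuhorosn.

mizuhorosn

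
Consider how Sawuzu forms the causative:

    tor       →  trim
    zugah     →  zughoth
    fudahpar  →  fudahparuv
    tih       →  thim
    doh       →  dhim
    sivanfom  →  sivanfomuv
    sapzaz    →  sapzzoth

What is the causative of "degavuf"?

degavufuv

"degavuf" has 3 vowels. The stems with 3 vowels (sivanfom → sivanfomuv, fudahpar → fudahparuv) add -uv.
The other patterns: stems with 1 vowel delete the last vowel and add -im; stems with 2 vowels delete the last vowel and add -oth.
So degavuf → degavufuv.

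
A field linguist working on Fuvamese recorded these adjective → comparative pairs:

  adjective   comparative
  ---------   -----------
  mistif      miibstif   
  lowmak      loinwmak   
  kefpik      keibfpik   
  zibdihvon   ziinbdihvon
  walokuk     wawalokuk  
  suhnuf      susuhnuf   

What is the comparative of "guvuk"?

guguvuk

"guvuk" has last vowel 'u'. The stems whose last vowel is 'u' (walokuk → wawalokuk, suhnuf → susuhnuf) repeat the first consonant+vowel as a prefix.
The other patterns: stems whose last vowel is 'i' insert -ib- after the first vowel; stems whose last vowel is 'a' or 'o' insert -in- after the first vowel.
So guvuk → guguvuk.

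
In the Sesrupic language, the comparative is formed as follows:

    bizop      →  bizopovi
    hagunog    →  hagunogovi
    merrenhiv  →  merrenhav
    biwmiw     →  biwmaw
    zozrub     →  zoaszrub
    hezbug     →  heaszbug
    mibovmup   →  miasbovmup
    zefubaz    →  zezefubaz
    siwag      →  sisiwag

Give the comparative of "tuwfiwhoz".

hagunog and hezbug both end in -g yet inflect differently (hagunogovi, heaszbug), so the final letter is not what conditions the rule; the last vowel is.
"tuwfiwhoz" has last vowel 'o'. The stems whose last vowel is 'o' (bizop → bizopovi, hagunog → hagunogovi) add -ovi.
So tuwfiwhoz → tuwfiwhozovi.

tuwfiwhozovi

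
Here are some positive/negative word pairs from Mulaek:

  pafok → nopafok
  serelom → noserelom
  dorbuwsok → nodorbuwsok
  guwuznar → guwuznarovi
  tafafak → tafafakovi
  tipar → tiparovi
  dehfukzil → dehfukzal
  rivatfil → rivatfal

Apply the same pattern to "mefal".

mefalovi

pafok and tafafak both end in -k yet inflect differently (nopafok, tafafakovi), so the final letter is not what conditions the rule; the last vowel is.
"mefal" has last vowel 'a'. The stems whose last vowel is 'a' (guwuznar → guwuznarovi, tafafak → tafafakovi, tipar → tiparovi) add -ovi.
So mefal → mefalovi.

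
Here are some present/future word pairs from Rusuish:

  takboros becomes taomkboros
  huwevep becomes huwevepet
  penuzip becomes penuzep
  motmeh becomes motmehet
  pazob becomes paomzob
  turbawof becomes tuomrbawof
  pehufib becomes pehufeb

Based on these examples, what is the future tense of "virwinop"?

penuzip and huwevep both end in -p yet inflect differently (penuzep, huwevepet), so the final letter is not what conditions the rule; the last vowel is.
"virwinop" has last vowel 'o'. The stems whose last vowel is 'o' (turbawof → tuomrbawof, takboros → taomkboros, pazob → paomzob) insert -om- after the first vowel.
The other patterns: stems whose last vowel is 'i' change the last vowel to 'e'; stems whose last vowel is 'e' add -et.
So virwinop → viomrwinop.

viomrwinop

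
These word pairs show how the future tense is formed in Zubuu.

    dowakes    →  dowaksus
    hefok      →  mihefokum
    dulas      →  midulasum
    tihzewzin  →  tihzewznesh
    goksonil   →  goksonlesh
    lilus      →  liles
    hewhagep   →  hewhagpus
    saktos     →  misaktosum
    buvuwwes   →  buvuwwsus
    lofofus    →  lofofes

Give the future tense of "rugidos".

mirugidosum

lilus and saktos both end in -s yet inflect differently (liles, misaktosum), so the final letter is not what conditions the rule; the last vowel is.
"rugidos" has last vowel 'o'. The stems whose last vowel is 'o' (saktos → misaktosum, hefok → mihefokum) add mi- … -um around the stem.
So rugidos → mirugidosum.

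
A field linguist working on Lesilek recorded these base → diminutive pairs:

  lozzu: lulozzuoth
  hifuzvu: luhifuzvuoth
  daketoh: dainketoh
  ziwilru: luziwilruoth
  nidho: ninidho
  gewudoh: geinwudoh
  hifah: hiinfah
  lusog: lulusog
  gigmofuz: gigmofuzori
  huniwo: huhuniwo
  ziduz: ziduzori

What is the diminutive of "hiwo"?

hihiwo

hifuzvu and gigmofuz both have last vowel 'u' yet inflect differently (luhifuzvuoth, gigmofuzori), so the last vowel is not what conditions the rule; the final letter is.
"hiwo" ends in -o. The stems ending in -o (huniwo → huhuniwo, nidho → ninidho) repeat the first consonant+vowel as a prefix.
The other patterns: stems ending in -h insert -in- after the first vowel; stems ending in -u add lu- … -oth around the stem; stems ending in -z add -ori.
So hiwo → hihiwo.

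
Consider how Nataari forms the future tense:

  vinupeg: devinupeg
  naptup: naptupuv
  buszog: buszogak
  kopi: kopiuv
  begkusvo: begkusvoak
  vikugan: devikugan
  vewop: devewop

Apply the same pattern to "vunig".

devunig

buszog and vinupeg both end in -g yet inflect differently (buszogak, devinupeg), so the final letter is not what conditions the rule; the first letter is.
"vunig" begins with v-. The stems beginning with v- (vinupeg → devinupeg, vikugan → devikugan, vewop → devewop) add the prefix de-.
The other patterns: stems beginning with b- add -ak; stems beginning with k- or n- add -uv.
So vunig → devunig.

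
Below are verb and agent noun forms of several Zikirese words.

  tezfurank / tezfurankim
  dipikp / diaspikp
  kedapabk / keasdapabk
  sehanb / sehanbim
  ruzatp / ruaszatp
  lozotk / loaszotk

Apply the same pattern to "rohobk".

roashobk

tezfurank and lozotk both end in -k yet inflect differently (tezfurankim, loaszotk), so the final letter is not what conditions the rule; the second-to-last letter is.
"rohobk" has second-to-last letter 'b'. The one such stem in the data (kedapabk → keasdapabk) inserts -as- after the first vowel (as do ruzatp, lozotk), so the same rule applies.
So rohobk → roashobk.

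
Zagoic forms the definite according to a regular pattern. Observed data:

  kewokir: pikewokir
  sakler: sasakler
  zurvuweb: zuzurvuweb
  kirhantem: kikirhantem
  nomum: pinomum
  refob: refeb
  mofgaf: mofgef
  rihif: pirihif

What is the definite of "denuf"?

"denuf" has last vowel 'u'. The one such stem in the data (nomum → pinomum) adds the prefix pi-, so the same rule applies.
The other patterns: stems whose last vowel is 'a' or 'o' change the last vowel to 'e'; stems whose last vowel is 'e' repeat the first consonant+vowel as a prefix.
So denuf → pidenuf.

pidenuf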